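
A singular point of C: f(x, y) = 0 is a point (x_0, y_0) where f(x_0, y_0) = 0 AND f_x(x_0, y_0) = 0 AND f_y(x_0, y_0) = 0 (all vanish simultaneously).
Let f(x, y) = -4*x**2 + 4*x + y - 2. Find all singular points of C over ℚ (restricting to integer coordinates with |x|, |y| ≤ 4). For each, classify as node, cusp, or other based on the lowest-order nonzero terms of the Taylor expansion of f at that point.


No singular points in the scanned grid; C is smooth there.

Compute partial derivatives:
  f_x = 4 - 8*x.
  f_y = 1.
f_y = 1 is a nonzero constant, so f_y never vanishes: no point (x, y) can satisfy f = f_x = f_y = 0. In particular no (x, y) ∈ {−4, ..., 4}² is singular; the curve is smooth.


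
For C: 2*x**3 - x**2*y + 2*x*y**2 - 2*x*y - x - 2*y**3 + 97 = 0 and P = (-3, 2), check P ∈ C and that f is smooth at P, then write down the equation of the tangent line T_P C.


Tangent line at P: 69*x - 51*y + 309 = 0.

Step 1: f(-3, 2) = 0, so P lies on C.
Step 2: partial derivatives
  f_x(x, y) = 6*x**2 - 2*x*y + 2*y**2 - 2*y - 1, f_y(x, y) = -x**2 + 4*x*y - 2*x - 6*y**2.
  f_x(P) = 69, f_y(P) = -51 (gradient nonzero, so P is smooth).
Step 3: tangent line at P: 69·(x − -3) + -51·(y − 2) = 0.
Expanding: 69*x - 51*y + 309 = 0.


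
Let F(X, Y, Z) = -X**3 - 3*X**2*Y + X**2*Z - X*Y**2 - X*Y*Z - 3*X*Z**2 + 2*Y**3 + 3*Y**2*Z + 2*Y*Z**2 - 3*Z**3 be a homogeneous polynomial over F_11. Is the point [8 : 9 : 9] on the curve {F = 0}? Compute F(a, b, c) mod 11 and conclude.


F(8,9,9) ≡ 3 (mod 11); P is NOT on the curve.

Evaluate F(8, 9, 9) term-by-term (mod 11).
  -X**3 ↦ -1·512·1·1 = -512
  -3*X**2*Y ↦ -3·64·9·1 = -1728
  X**2*Z ↦ 1·64·1·9 = 576
  -X*Y**2 ↦ -1·8·81·1 = -648
  -X*Y*Z ↦ -1·8·9·9 = -648
  -3*X*Z**2 ↦ -3·8·1·81 = -1944
  2*Y**3 ↦ 2·1·729·1 = 1458
  3*Y**2*Z ↦ 3·1·81·9 = 2187
  2*Y*Z**2 ↦ 2·1·9·81 = 1458
  -3*Z**3 ↦ -3·1·1·729 = -2187
Sum: F(8, 9, 9) = (-512) + (-1728) + (576) + (-648) + (-648) + (-1944) + (1458) + (2187) + (1458) + (-2187) = -1988.
Reducing mod 11: -1988 ≡ 3 (mod 11).
Since F(a, b, c) ≡ 3 ≠ 0 (mod 11), P does NOT lie on the curve.


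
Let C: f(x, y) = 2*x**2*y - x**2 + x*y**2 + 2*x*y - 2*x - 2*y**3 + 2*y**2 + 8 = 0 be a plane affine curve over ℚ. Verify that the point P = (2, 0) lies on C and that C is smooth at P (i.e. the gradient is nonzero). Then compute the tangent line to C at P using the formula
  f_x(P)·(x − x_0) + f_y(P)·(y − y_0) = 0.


Tangent line at P: -6*x + 12*y + 12 = 0.

Step 1: f(2, 0) = 0, so P lies on C.
Step 2: partial derivatives
  f_x(x, y) = 4*x*y - 2*x + y**2 + 2*y - 2, f_y(x, y) = 2*x**2 + 2*x*y + 2*x - 6*y**2 + 4*y.
  f_x(P) = -6, f_y(P) = 12 (gradient nonzero, so P is smooth).
Step 3: tangent line at P: -6·(x − 2) + 12·(y − 0) = 0.
Expanding: -6*x + 12*y + 12 = 0.


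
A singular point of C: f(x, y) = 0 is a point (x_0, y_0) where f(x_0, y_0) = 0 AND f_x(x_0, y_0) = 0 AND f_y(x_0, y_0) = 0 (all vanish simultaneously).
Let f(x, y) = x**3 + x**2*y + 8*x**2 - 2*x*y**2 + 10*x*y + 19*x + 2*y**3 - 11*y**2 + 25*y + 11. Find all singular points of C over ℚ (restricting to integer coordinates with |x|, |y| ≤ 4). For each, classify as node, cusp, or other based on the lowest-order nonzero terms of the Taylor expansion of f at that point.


Singular points: {(-3, 1)}; classification: cusp.

Compute partial derivatives:
  f_x = 3*x**2 + 2*x*y + 16*x - 2*y**2 + 10*y + 19.
  f_y = x**2 - 4*x*y + 10*x + 6*y**2 - 22*y + 25.
Scan x_0 ∈ {−4, ..., 4}. For each x_0, f_y(x_0, y) is a polynomial in y; find its integer roots y ∈ {−4, ..., 4}, then test f_x and f at those candidates.
  x = -4: f_y(-4, y) = 6*y**2 - 6*y + 1; no integer root y with |y| ≤ 4.
  x = -3: f_y(-3, y) = 6*y**2 - 10*y + 4; vanishes at y ∈ {1}. (-3, 1): f_x = 0, f = 0 — SINGULAR.
  x = -2: f_y(-2, y) = 6*y**2 - 14*y + 9; no integer root y with |y| ≤ 4.
  x = -1: f_y(-1, y) = 6*y**2 - 18*y + 16; no integer root y with |y| ≤ 4.
  x = 0: f_y(0, y) = 6*y**2 - 22*y + 25; no integer root y with |y| ≤ 4.
  x = 1: f_y(1, y) = 6*y**2 - 26*y + 36; no integer root y with |y| ≤ 4.
  x = 2: f_y(2, y) = 6*y**2 - 30*y + 49; no integer root y with |y| ≤ 4.
  x = 3: f_y(3, y) = 6*y**2 - 34*y + 64; no integer root y with |y| ≤ 4.
  x = 4: f_y(4, y) = 6*y**2 - 38*y + 81; no integer root y with |y| ≤ 4.
Only singular point on the grid: (-3, 1).
Classify: substitute x = -3 + u, y = 1 + v and expand: f = u**3 + u**2*v - 2*u*v**2 + 2*v**3 + v**2.
No constant or linear terms (consistent with a singular point). Quadratic part: v**2. Cubic part: u**3 + u**2*v - 2*u*v**2 + 2*v**3.
The quadratic part v**2 is a perfect square, so there is a single (double) tangent line v = 0, i.e. y = 1. Restricting the cubic part to that line (v = 0) leaves u**3 ≠ 0, so f is not divisible by v and the branch is v² ≈ -u**3 to lowest order — this is a cusp.
Classification: cusp.


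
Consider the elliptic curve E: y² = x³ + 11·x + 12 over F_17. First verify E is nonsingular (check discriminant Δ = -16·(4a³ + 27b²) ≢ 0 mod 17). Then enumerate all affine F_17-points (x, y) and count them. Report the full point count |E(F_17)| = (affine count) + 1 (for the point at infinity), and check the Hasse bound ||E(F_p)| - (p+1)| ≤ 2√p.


Affine points = {(2, 5), (2, 12), (3, 2), (3, 15), (4, 1), (4, 16), (8, 0), (10, 0), (11, 6), (11, 11), (12, 6), (12, 11), (15, 4), (15, 13), (16, 0)}; affine count = 15; |E(F_17)| = 16.

Discriminant check: Δ ∝ 4a³ + 27b² = 4·11³ + 27·12² = 4·1331 + 27·144 ≡ 15 (mod 17). Nonzero ⇒ E is nonsingular.
For each x ∈ F_17, compute rhs = x³ + 11·x + 12 mod 17, then count y ∈ F_17 with y² ≡ rhs.
  x = 0: rhs = 12, matching y values: none (0 points).
  x = 1: rhs = 7, matching y values: none (0 points).
  x = 2: rhs = 8, matching y values: 5, 12 (2 points).
  x = 3: rhs = 4, matching y values: 2, 15 (2 points).
  x = 4: rhs = 1, matching y values: 1, 16 (2 points).
  x = 5: rhs = 5, matching y values: none (0 points).
  x = 6: rhs = 5, matching y values: none (0 points).
  x = 7: rhs = 7, matching y values: none (0 points).
  x = 8: rhs = 0, matching y values: 0 (1 points).
  x = 9: rhs = 7, matching y values: none (0 points).
  x = 10: rhs = 0, matching y values: 0 (1 points).
  x = 11: rhs = 2, matching y values: 6, 11 (2 points).
  x = 12: rhs = 2, matching y values: 6, 11 (2 points).
  x = 13: rhs = 6, matching y values: none (0 points).
  x = 14: rhs = 3, matching y values: none (0 points).
  x = 15: rhs = 16, matching y values: 4, 13 (2 points).
  x = 16: rhs = 0, matching y values: 0 (1 points).
Total affine count: 15.
Full point count |E(F_17)| = 15 + 1 = 16.
Hasse bound: |16 − (17+1)| = |-2| = 2 ≤ 2√17 ≈ 8.2462 ✓.


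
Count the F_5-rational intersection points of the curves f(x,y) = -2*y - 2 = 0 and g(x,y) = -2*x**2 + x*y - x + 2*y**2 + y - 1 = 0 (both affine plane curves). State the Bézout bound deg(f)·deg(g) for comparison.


Common zeros: {(0, 4), (4, 4)}; count = 2; Bézout bound = 2.

deg(f) = 1, deg(g) = 2, so Bézout bound = 2.
Scan x ∈ F_5. For each x, list the y ∈ F_5 with f(x, y) ≡ 0 and those with g(x, y) ≡ 0 (mod 5); the common zeros in that column are the intersection.
  x = 0: f ≡ 0 at y ∈ {4}; g ≡ 0 at y ∈ {3, 4}; common: {4}.
  x = 1: f ≡ 0 at y ∈ {4}; g ≡ 0 at y ∈ {1, 3}; common: ∅.
  x = 2: f ≡ 0 at y ∈ {4}; g ≡ 0 at y ∈ ∅; common: ∅.
  x = 3: f ≡ 0 at y ∈ {4}; g ≡ 0 at y ∈ ∅; common: ∅.
  x = 4: f ≡ 0 at y ∈ {4}; g ≡ 0 at y ∈ {1, 4}; common: {4}.
Collecting: common zeros = {(0, 4), (4, 4)}, so the count is 2.
Comparison with the Bézout bound: 2 ≤ 2 = deg(f)·deg(g), as expected for curves with no common component (the bound is attained).


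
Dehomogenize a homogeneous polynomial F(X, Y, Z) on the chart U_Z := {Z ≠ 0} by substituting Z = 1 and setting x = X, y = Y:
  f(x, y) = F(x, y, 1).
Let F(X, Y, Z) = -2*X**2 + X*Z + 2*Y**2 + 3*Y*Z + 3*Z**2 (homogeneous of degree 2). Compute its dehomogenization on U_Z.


f(x, y) = -2*x**2 + x + 2*y**2 + 3*y + 3

On U_Z we set Z = 1. Each monomial c·X^i·Y^j·Z^k in F becomes c·x^i·y^j·1^k = c·x^i·y^j.
Substituting Z = 1: F(X, Y, 1) = -2*x**2 + x + 2*y**2 + 3*y + 3.
Note: deg(f) ≤ deg(F) = 2; strict inequality happens when F is divisible by Z (lost terms).


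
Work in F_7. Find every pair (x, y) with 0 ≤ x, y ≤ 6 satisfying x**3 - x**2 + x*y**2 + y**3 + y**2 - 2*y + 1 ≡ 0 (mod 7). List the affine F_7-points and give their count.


Affine F_7-points: {(2, 1), (2, 2), (4, 0), (6, 6)}; count = 4.

For each of the 49 pairs (x, y) ∈ F_7², evaluate f(x, y) mod 7. Record the zeros.
  x = 0: [0↦1, 1↦1, 2↦2, 3↦3, 4↦3, 5↦1, 6↦3]  zeros at y ∈ ∅
  x = 1: [0↦1, 1↦2, 2↦6, 3↦5, 4↦5, 5↦5, 6↦4]  zeros at y ∈ ∅
  x = 2: [0↦5, 1↦0, 2↦0, 3↦4, 4↦4, 5↦6, 6↦2]  zeros at y ∈ {1, 2}
  x = 3: [0↦5, 1↦1, 2↦4, 3↦6, 4↦6, 5↦3, 6↦3]  zeros at y ∈ ∅
  x = 4: [0↦0, 1↦4, 2↦3, 3↦3, 4↦3, 5↦2, 6↦6]  zeros at y ∈ {0}
  x = 5: [0↦3, 1↦1, 2↦3, 3↦1, 4↦1, 5↦2, 6↦3]  zeros at y ∈ ∅
  x = 6: [0↦6, 1↦5, 2↦3, 3↦6, 4↦6, 5↦2, 6↦0]  zeros at y ∈ {6}
Collecting zeros: affine points = {(2, 1), (2, 2), (4, 0), (6, 6)}.
Total count |C(F_7)_aff| = 4.


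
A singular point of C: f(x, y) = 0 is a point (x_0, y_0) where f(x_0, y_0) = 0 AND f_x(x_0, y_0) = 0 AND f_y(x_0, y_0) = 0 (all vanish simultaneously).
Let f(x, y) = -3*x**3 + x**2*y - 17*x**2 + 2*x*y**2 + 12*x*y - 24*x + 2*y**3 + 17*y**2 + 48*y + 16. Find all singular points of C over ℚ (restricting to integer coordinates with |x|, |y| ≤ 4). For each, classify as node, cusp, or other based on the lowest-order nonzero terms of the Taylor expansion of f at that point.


Singular points: {(-2, -2)}; classification: node.

Compute partial derivatives:
  f_x = -9*x**2 + 2*x*y - 34*x + 2*y**2 + 12*y - 24.
  f_y = x**2 + 4*x*y + 12*x + 6*y**2 + 34*y + 48.
Scan x_0 ∈ {−4, ..., 4}. For each x_0, f_y(x_0, y) is a polynomial in y; find its integer roots y ∈ {−4, ..., 4}, then test f_x and f at those candidates.
  x = -4: f_y(-4, y) = 6*y**2 + 18*y + 16; no integer root y with |y| ≤ 4.
  x = -3: f_y(-3, y) = 6*y**2 + 22*y + 21; no integer root y with |y| ≤ 4.
  x = -2: f_y(-2, y) = 6*y**2 + 26*y + 28; vanishes at y ∈ {-2}. (-2, -2): f_x = 0, f = 0 — SINGULAR.
  x = -1: f_y(-1, y) = 6*y**2 + 30*y + 37; no integer root y with |y| ≤ 4.
  x = 0: f_y(0, y) = 6*y**2 + 34*y + 48; vanishes at y ∈ {-3}. (0, -3): f_x = -42 ≠ 0.
  x = 1: f_y(1, y) = 6*y**2 + 38*y + 61; no integer root y with |y| ≤ 4.
  x = 2: f_y(2, y) = 6*y**2 + 42*y + 76; no integer root y with |y| ≤ 4.
  x = 3: f_y(3, y) = 6*y**2 + 46*y + 93; no integer root y with |y| ≤ 4.
  x = 4: f_y(4, y) = 6*y**2 + 50*y + 112; no integer root y with |y| ≤ 4.
Only singular point on the grid: (-2, -2).
Classify: substitute x = -2 + u, y = -2 + v and expand: f = -3*u**3 + u**2*v - u**2 + 2*u*v**2 + 2*v**3 + v**2.
No constant or linear terms (consistent with a singular point). Quadratic part: -u**2 + v**2. Cubic part: -3*u**3 + u**2*v + 2*u*v**2 + 2*v**3.
The quadratic part v**2 - u**2 = (v − u)(v + u) splits into two distinct linear factors, so there are two distinct tangent lines y − -2 = ±(x − -2) — this is a node (ordinary double point).
Classification: node.


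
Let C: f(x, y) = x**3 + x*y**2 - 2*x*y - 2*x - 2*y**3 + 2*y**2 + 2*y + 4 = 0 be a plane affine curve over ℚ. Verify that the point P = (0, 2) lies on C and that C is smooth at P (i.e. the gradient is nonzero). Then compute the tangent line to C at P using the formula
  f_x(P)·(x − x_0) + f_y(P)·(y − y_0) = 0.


Tangent line at P: -2*x - 14*y + 28 = 0.

Step 1: f(0, 2) = 0, so P lies on C.
Step 2: partial derivatives
  f_x(x, y) = 3*x**2 + y**2 - 2*y - 2, f_y(x, y) = 2*x*y - 2*x - 6*y**2 + 4*y + 2.
  f_x(P) = -2, f_y(P) = -14 (gradient nonzero, so P is smooth).
Step 3: tangent line at P: -2·(x − 0) + -14·(y − 2) = 0.
Expanding: -2*x - 14*y + 28 = 0.


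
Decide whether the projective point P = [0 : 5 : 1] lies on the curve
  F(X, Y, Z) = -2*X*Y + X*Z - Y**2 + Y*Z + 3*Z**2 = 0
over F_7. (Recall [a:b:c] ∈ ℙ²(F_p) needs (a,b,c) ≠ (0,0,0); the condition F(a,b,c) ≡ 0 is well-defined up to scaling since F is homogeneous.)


F(0,5,1) ≡ 4 (mod 7); P is NOT on the curve.

Evaluate F(0, 5, 1) term-by-term (mod 7).
  -2*X*Y ↦ -2·0·5·1 = 0
  X*Z ↦ 1·0·1·1 = 0
  -Y**2 ↦ -1·1·25·1 = -25
  Y*Z ↦ 1·1·5·1 = 5
  3*Z**2 ↦ 3·1·1·1 = 3
Sum: F(0, 5, 1) = (0) + (0) + (-25) + (5) + (3) = -17.
Reducing mod 7: -17 ≡ 4 (mod 7).
Since F(a, b, c) ≡ 4 ≠ 0 (mod 7), P does NOT lie on the curve.


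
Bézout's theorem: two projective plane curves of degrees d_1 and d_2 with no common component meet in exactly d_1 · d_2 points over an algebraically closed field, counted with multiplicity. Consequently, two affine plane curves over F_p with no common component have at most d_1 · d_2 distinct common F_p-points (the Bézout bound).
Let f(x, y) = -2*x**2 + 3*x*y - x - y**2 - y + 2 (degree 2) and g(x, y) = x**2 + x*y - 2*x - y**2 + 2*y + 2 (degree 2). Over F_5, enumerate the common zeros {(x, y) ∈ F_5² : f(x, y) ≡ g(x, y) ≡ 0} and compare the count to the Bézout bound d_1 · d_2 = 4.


Common zeros: ∅; count = 0; Bézout bound = 4.

deg(f) = 2, deg(g) = 2, so Bézout bound = 4.
Scan x ∈ F_5. For each x, list the y ∈ F_5 with f(x, y) ≡ 0 and those with g(x, y) ≡ 0 (mod 5); the common zeros in that column are the intersection.
  x = 0: f ≡ 0 at y ∈ {1, 3}; g ≡ 0 at y ∈ ∅; common: ∅.
  x = 1: f ≡ 0 at y ∈ {1}; g ≡ 0 at y ∈ ∅; common: ∅.
  x = 2: f ≡ 0 at y ∈ ∅; g ≡ 0 at y ∈ {1, 3}; common: ∅.
  x = 3: f ≡ 0 at y ∈ ∅; g ≡ 0 at y ∈ {0}; common: ∅.
  x = 4: f ≡ 0 at y ∈ {3}; g ≡ 0 at y ∈ {0, 1}; common: ∅.
Collecting: common zeros = ∅, so the count is 0.
Comparison with the Bézout bound: 0 ≤ 4 = deg(f)·deg(g), as expected for curves with no common component (the affine F_5-count falls short of the bound because intersections may lie at infinity, over extension fields, or carry multiplicity).


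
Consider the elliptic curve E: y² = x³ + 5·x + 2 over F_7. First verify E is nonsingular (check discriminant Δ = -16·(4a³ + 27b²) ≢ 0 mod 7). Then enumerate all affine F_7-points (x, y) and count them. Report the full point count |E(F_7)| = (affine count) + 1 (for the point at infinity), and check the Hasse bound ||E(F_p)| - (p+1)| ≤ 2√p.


Affine points = {(0, 3), (0, 4), (1, 1), (1, 6), (3, 3), (3, 4), (4, 3), (4, 4)}; affine count = 8; |E(F_7)| = 9.

Discriminant check: Δ ∝ 4a³ + 27b² = 4·5³ + 27·2² = 4·125 + 27·4 ≡ 6 (mod 7). Nonzero ⇒ E is nonsingular.
For each x ∈ F_7, compute rhs = x³ + 5·x + 2 mod 7, then count y ∈ F_7 with y² ≡ rhs.
  x = 0: rhs = 2, matching y values: 3, 4 (2 points).
  x = 1: rhs = 1, matching y values: 1, 6 (2 points).
  x = 2: rhs = 6, matching y values: none (0 points).
  x = 3: rhs = 2, matching y values: 3, 4 (2 points).
  x = 4: rhs = 2, matching y values: 3, 4 (2 points).
  x = 5: rhs = 5, matching y values: none (0 points).
  x = 6: rhs = 3, matching y values: none (0 points).
Total affine count: 8.
Full point count |E(F_7)| = 8 + 1 = 9.
Hasse bound: |9 − (7+1)| = |1| = 1 ≤ 2√7 ≈ 5.2915 ✓.


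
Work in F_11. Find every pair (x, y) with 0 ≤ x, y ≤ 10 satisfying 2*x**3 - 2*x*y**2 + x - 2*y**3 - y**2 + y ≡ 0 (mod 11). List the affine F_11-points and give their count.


Affine F_11-points: {(0, 0), (0, 6), (0, 10), (2, 5), (3, 5), (4, 0), (4, 3), (4, 9), (6, 5), (7, 0), (9, 7)}; count = 11.

For each of the 121 pairs (x, y) ∈ F_11², evaluate f(x, y) mod 11. Record the zeros.
  x = 0: [0↦0, 1↦9, 2↦4, 3↦6, 4↦3, 5↦5, 6↦0, 7↦9, 8↦9, 9↦10, 10↦0]  zeros at y ∈ {0, 6, 10}
  x = 1: [0↦3, 1↦10, 2↦10, 3↦2, 4↦7, 5↦2, 6↦8, 7↦2, 8↦5, 9↦5, 10↦1]  zeros at y ∈ ∅
  x = 2: [0↦7, 1↦1, 2↦6, 3↦10, 4↦1, 5↦0, 6↦6, 7↦7, 8↦2, 9↦1, 10↦3]  zeros at y ∈ {5}
  x = 3: [0↦2, 1↦5, 2↦4, 3↦9, 4↦8, 5↦0, 6↦6, 7↦3, 8↦1, 9↦10, 10↦7]  zeros at y ∈ {5}
  x = 4: [0↦0, 1↦1, 2↦5, 3↦0, 4↦7, 5↦3, 6↦9, 7↦2, 8↦3, 9↦0, 10↦3]  zeros at y ∈ {0, 3, 9}
  x = 5: [0↦2, 1↦1, 2↦10, 3↦6, 4↦10, 5↦10, 6↦5, 7↦5, 8↦9, 9↦5, 10↦3]  zeros at y ∈ ∅
  x = 6: [0↦9, 1↦6, 2↦9, 3↦6, 4↦7, 5↦0, 6↦6, 7↦2, 8↦9, 9↦4, 10↦8]  zeros at y ∈ {5}
  x = 7: [0↦0, 1↦6, 2↦3, 3↦1, 4↦10, 5↦7, 6↦2, 7↦5, 8↦4, 9↦9, 10↦8]  zeros at y ∈ {0}
  x = 8: [0↦9, 1↦2, 2↦4, 3↦3, 4↦9, 5↦10, 6↦5, 7↦4, 8↦6, 9↦10, 10↦4]  zeros at y ∈ ∅
  x = 9: [0↦4, 1↦6, 2↦2, 3↦2, 4↦5, 5↦10, 6↦5, 7↦0, 8↦5, 9↦8, 10↦8]  zeros at y ∈ {7}
  x = 10: [0↦8, 1↦8, 2↦9, 3↦10, 4↦10, 5↦8, 6↦3, 7↦5, 8↦2, 9↦4, 10↦10]  zeros at y ∈ ∅
Collecting zeros: affine points = {(0, 0), (0, 6), (0, 10), (2, 5), (3, 5), (4, 0), (4, 3), (4, 9), (6, 5), (7, 0), (9, 7)}.
Total count |C(F_11)_aff| = 11.


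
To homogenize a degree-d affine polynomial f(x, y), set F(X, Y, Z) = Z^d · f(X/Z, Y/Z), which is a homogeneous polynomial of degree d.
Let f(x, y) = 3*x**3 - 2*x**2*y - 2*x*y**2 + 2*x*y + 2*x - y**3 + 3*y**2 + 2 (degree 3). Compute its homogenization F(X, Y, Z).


F(X, Y, Z) = 3*X**3 - 2*X**2*Y - 2*X*Y**2 + 2*X*Y*Z + 2*X*Z**2 - Y**3 + 3*Y**2*Z + 2*Z**3

deg(f) = 3.
Substitute x = X/Z, y = Y/Z into f, then multiply by Z^3.
  monomial 3·x^3·y^0 ↦ 3·X^3·Y^0·Z^0.
  monomial -2·x^2·y^1 ↦ -2·X^2·Y^1·Z^0.
  monomial -2·x^1·y^2 ↦ -2·X^1·Y^2·Z^0.
  monomial 2·x^1·y^1 ↦ 2·X^1·Y^1·Z^1.
  monomial 2·x^1·y^0 ↦ 2·X^1·Y^0·Z^2.
  monomial -1·x^0·y^3 ↦ -1·X^0·Y^3·Z^0.
  monomial 3·x^0·y^2 ↦ 3·X^0·Y^2·Z^1.
  monomial 2·x^0·y^0 ↦ 2·X^0·Y^0·Z^3.
Collecting: F(X, Y, Z) = 3*X**3 - 2*X**2*Y - 2*X*Y**2 + 2*X*Y*Z + 2*X*Z**2 - Y**3 + 3*Y**2*Z + 2*Z**3.


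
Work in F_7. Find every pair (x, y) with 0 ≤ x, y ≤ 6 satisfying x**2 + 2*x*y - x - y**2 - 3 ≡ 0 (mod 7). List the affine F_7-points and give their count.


Affine F_7-points: {(0, 2), (0, 5), (4, 2), (4, 6), (5, 5), (6, 6)}; count = 6.

For each of the 49 pairs (x, y) ∈ F_7², evaluate f(x, y) mod 7. Record the zeros.
  x = 0: [0↦4, 1↦3, 2↦0, 3↦2, 4↦2, 5↦0, 6↦3]  zeros at y ∈ {2, 5}
  x = 1: [0↦4, 1↦5, 2↦4, 3↦1, 4↦3, 5↦3, 6↦1]  zeros at y ∈ ∅
  x = 2: [0↦6, 1↦2, 2↦3, 3↦2, 4↦6, 5↦1, 6↦1]  zeros at y ∈ ∅
  x = 3: [0↦3, 1↦1, 2↦4, 3↦5, 4↦4, 5↦1, 6↦3]  zeros at y ∈ ∅
  x = 4: [0↦2, 1↦2, 2↦0, 3↦3, 4↦4, 5↦3, 6↦0]  zeros at y ∈ {2, 6}
  x = 5: [0↦3, 1↦5, 2↦5, 3↦3, 4↦6, 5↦0, 6↦6]  zeros at y ∈ {5}
  x = 6: [0↦6, 1↦3, 2↦5, 3↦5, 4↦3, 5↦6, 6↦0]  zeros at y ∈ {6}
Collecting zeros: affine points = {(0, 2), (0, 5), (4, 2), (4, 6), (5, 5), (6, 6)}.
Total count |C(F_7)_aff| = 6.


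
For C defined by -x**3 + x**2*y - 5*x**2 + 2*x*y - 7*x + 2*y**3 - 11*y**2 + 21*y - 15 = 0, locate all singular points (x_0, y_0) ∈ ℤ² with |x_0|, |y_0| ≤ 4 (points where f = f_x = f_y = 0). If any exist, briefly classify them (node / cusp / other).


Singular points: {(-1, 2)}; classification: cusp.

Compute partial derivatives:
  f_x = -3*x**2 + 2*x*y - 10*x + 2*y - 7.
  f_y = x**2 + 2*x + 6*y**2 - 22*y + 21.
Scan x_0 ∈ {−4, ..., 4}. For each x_0, f_y(x_0, y) is a polynomial in y; find its integer roots y ∈ {−4, ..., 4}, then test f_x and f at those candidates.
  x = -4: f_y(-4, y) = 6*y**2 - 22*y + 29; no integer root y with |y| ≤ 4.
  x = -3: f_y(-3, y) = 6*y**2 - 22*y + 24; no integer root y with |y| ≤ 4.
  x = -2: f_y(-2, y) = 6*y**2 - 22*y + 21; no integer root y with |y| ≤ 4.
  x = -1: f_y(-1, y) = 6*y**2 - 22*y + 20; vanishes at y ∈ {2}. (-1, 2): f_x = 0, f = 0 — SINGULAR.
  x = 0: f_y(0, y) = 6*y**2 - 22*y + 21; no integer root y with |y| ≤ 4.
  x = 1: f_y(1, y) = 6*y**2 - 22*y + 24; no integer root y with |y| ≤ 4.
  x = 2: f_y(2, y) = 6*y**2 - 22*y + 29; no integer root y with |y| ≤ 4.
  x = 3: f_y(3, y) = 6*y**2 - 22*y + 36; no integer root y with |y| ≤ 4.
  x = 4: f_y(4, y) = 6*y**2 - 22*y + 45; no integer root y with |y| ≤ 4.
Only singular point on the grid: (-1, 2).
Classify: substitute x = -1 + u, y = 2 + v and expand: f = -u**3 + u**2*v + 2*v**3 + v**2.
No constant or linear terms (consistent with a singular point). Quadratic part: v**2. Cubic part: -u**3 + u**2*v + 2*v**3.
The quadratic part v**2 is a perfect square, so there is a single (double) tangent line v = 0, i.e. y = 2. Restricting the cubic part to that line (v = 0) leaves -u**3 ≠ 0, so f is not divisible by v and the branch is v² ≈ u**3 to lowest order — this is a cusp.
Classification: cusp.


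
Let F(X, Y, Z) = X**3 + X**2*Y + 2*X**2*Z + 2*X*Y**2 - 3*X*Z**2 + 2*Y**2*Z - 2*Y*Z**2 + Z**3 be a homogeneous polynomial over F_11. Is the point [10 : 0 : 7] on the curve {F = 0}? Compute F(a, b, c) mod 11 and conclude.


F(10,0,7) ≡ 8 (mod 11); P is NOT on the curve.

Evaluate F(10, 0, 7) term-by-term (mod 11).
  X**3 ↦ 1·1000·1·1 = 1000
  X**2*Y ↦ 1·100·0·1 = 0
  2*X**2*Z ↦ 2·100·1·7 = 1400
  2*X*Y**2 ↦ 2·10·0·1 = 0
  -3*X*Z**2 ↦ -3·10·1·49 = -1470
  2*Y**2*Z ↦ 2·1·0·7 = 0
  -2*Y*Z**2 ↦ -2·1·0·49 = 0
  Z**3 ↦ 1·1·1·343 = 343
Sum: F(10, 0, 7) = (1000) + (0) + (1400) + (0) + (-1470) + (0) + (0) + (343) = 1273.
Reducing mod 11: 1273 ≡ 8 (mod 11).
Since F(a, b, c) ≡ 8 ≠ 0 (mod 11), P does NOT lie on the curve.


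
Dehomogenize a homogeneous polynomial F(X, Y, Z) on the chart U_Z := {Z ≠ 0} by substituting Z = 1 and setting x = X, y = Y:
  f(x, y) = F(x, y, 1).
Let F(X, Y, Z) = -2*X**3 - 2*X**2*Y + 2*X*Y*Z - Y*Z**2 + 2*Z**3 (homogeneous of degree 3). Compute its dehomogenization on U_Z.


f(x, y) = -2*x**3 - 2*x**2*y + 2*x*y - y + 2

On U_Z we set Z = 1. Each monomial c·X^i·Y^j·Z^k in F becomes c·x^i·y^j·1^k = c·x^i·y^j.
Substituting Z = 1: F(X, Y, 1) = -2*x**3 - 2*x**2*y + 2*x*y - y + 2.
Note: deg(f) ≤ deg(F) = 3; strict inequality happens when F is divisible by Z (lost terms).


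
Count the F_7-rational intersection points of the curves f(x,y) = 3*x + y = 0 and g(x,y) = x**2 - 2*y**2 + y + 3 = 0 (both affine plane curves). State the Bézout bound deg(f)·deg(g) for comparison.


Common zeros: ∅; count = 0; Bézout bound = 2.

deg(f) = 1, deg(g) = 2, so Bézout bound = 2.
Scan x ∈ F_7. For each x, list the y ∈ F_7 with f(x, y) ≡ 0 and those with g(x, y) ≡ 0 (mod 7); the common zeros in that column are the intersection.
  x = 0: f ≡ 0 at y ∈ {0}; g ≡ 0 at y ∈ {5, 6}; common: ∅.
  x = 1: f ≡ 0 at y ∈ {4}; g ≡ 0 at y ∈ ∅; common: ∅.
  x = 2: f ≡ 0 at y ∈ {1}; g ≡ 0 at y ∈ {0, 4}; common: ∅.
  x = 3: f ≡ 0 at y ∈ {5}; g ≡ 0 at y ∈ ∅; common: ∅.
  x = 4: f ≡ 0 at y ∈ {2}; g ≡ 0 at y ∈ ∅; common: ∅.
  x = 5: f ≡ 0 at y ∈ {6}; g ≡ 0 at y ∈ {0, 4}; common: ∅.
  x = 6: f ≡ 0 at y ∈ {3}; g ≡ 0 at y ∈ ∅; common: ∅.
Collecting: common zeros = ∅, so the count is 0.
Comparison with the Bézout bound: 0 ≤ 2 = deg(f)·deg(g), as expected for curves with no common component (the affine F_7-count falls short of the bound because intersections may lie at infinity, over extension fields, or carry multiplicity).


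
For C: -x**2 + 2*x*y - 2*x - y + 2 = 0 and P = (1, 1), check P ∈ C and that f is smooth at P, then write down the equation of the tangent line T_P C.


Tangent line at P: -2*x + y + 1 = 0.

Step 1: f(1, 1) = 0, so P lies on C.
Step 2: partial derivatives
  f_x(x, y) = -2*x + 2*y - 2, f_y(x, y) = 2*x - 1.
  f_x(P) = -2, f_y(P) = 1 (gradient nonzero, so P is smooth).
Step 3: tangent line at P: -2·(x − 1) + 1·(y − 1) = 0.
Expanding: -2*x + y + 1 = 0.


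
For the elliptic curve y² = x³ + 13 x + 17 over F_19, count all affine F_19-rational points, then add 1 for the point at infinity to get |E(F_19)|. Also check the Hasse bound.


Affine points = {(0, 6), (0, 13), (3, 8), (3, 11), (4, 0), (5, 6), (5, 13), (6, 8), (6, 11), (8, 5), (8, 14), (10, 8), (10, 11), (11, 3), (11, 16), (12, 1), (12, 18), (14, 6), (14, 13)}; affine count = 19; |E(F_19)| = 20.

Discriminant check: Δ ∝ 4a³ + 27b² = 4·13³ + 27·17² = 4·2197 + 27·289 ≡ 4 (mod 19). Nonzero ⇒ E is nonsingular.
For each x ∈ F_19, compute rhs = x³ + 13·x + 17 mod 19, then count y ∈ F_19 with y² ≡ rhs.
  x = 0: rhs = 17, matching y values: 6, 13 (2 points).
  x = 1: rhs = 12, matching y values: none (0 points).
  x = 2: rhs = 13, matching y values: none (0 points).
  x = 3: rhs = 7, matching y values: 8, 11 (2 points).
  x = 4: rhs = 0, matching y values: 0 (1 points).
  x = 5: rhs = 17, matching y values: 6, 13 (2 points).
  x = 6: rhs = 7, matching y values: 8, 11 (2 points).
  x = 7: rhs = 14, matching y values: none (0 points).
  x = 8: rhs = 6, matching y values: 5, 14 (2 points).
  x = 9: rhs = 8, matching y values: none (0 points).
  x = 10: rhs = 7, matching y values: 8, 11 (2 points).
  x = 11: rhs = 9, matching y values: 3, 16 (2 points).
  x = 12: rhs = 1, matching y values: 1, 18 (2 points).
  x = 13: rhs = 8, matching y values: none (0 points).
  x = 14: rhs = 17, matching y values: 6, 13 (2 points).
  x = 15: rhs = 15, matching y values: none (0 points).
  x = 16: rhs = 8, matching y values: none (0 points).
  x = 17: rhs = 2, matching y values: none (0 points).
  x = 18: rhs = 3, matching y values: none (0 points).
Total affine count: 19.
Full point count |E(F_19)| = 19 + 1 = 20.
Hasse bound: |20 − (19+1)| = |0| = 0 ≤ 2√19 ≈ 8.7178 ✓.


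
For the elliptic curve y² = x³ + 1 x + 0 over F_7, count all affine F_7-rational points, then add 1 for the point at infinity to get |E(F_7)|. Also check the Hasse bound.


Affine points = {(0, 0), (1, 3), (1, 4), (3, 3), (3, 4), (5, 2), (5, 5)}; affine count = 7; |E(F_7)| = 8.

Discriminant check: Δ ∝ 4a³ + 27b² = 4·1³ + 27·0² = 4·1 + 27·0 ≡ 4 (mod 7). Nonzero ⇒ E is nonsingular.
For each x ∈ F_7, compute rhs = x³ + 1·x + 0 mod 7, then count y ∈ F_7 with y² ≡ rhs.
  x = 0: rhs = 0, matching y values: 0 (1 points).
  x = 1: rhs = 2, matching y values: 3, 4 (2 points).
  x = 2: rhs = 3, matching y values: none (0 points).
  x = 3: rhs = 2, matching y values: 3, 4 (2 points).
  x = 4: rhs = 5, matching y values: none (0 points).
  x = 5: rhs = 4, matching y values: 2, 5 (2 points).
  x = 6: rhs = 5, matching y values: none (0 points).
Total affine count: 7.
Full point count |E(F_7)| = 7 + 1 = 8.
Hasse bound: |8 − (7+1)| = |0| = 0 ≤ 2√7 ≈ 5.2915 ✓.


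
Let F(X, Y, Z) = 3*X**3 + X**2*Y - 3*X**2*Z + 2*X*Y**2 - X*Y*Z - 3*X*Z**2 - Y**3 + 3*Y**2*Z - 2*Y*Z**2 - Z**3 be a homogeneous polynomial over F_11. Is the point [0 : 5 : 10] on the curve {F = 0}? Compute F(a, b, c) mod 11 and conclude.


F(0,5,10) ≡ 0 (mod 11); P is on the curve.

Evaluate F(0, 5, 10) term-by-term (mod 11).
  3*X**3 ↦ 3·0·1·1 = 0
  X**2*Y ↦ 1·0·5·1 = 0
  -3*X**2*Z ↦ -3·0·1·10 = 0
  2*X*Y**2 ↦ 2·0·25·1 = 0
  -X*Y*Z ↦ -1·0·5·10 = 0
  -3*X*Z**2 ↦ -3·0·1·100 = 0
  -Y**3 ↦ -1·1·125·1 = -125
  3*Y**2*Z ↦ 3·1·25·10 = 750
  -2*Y*Z**2 ↦ -2·1·5·100 = -1000
  -Z**3 ↦ -1·1·1·1000 = -1000
Sum: F(0, 5, 10) = (0) + (0) + (0) + (0) + (0) + (0) + (-125) + (750) + (-1000) + (-1000) = -1375.
Reducing mod 11: -1375 ≡ 0 (mod 11).
Since F(a, b, c) ≡ 0 (mod 11), P lies on the curve.


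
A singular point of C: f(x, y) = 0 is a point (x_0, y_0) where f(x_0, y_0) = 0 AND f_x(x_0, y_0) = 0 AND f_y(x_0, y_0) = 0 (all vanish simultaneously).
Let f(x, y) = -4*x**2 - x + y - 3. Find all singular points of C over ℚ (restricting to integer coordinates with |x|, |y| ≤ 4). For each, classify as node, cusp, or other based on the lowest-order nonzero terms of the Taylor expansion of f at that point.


No singular points in the scanned grid; C is smooth there.

Compute partial derivatives:
  f_x = -8*x - 1.
  f_y = 1.
f_y = 1 is a nonzero constant, so f_y never vanishes: no point (x, y) can satisfy f = f_x = f_y = 0. In particular no (x, y) ∈ {−4, ..., 4}² is singular; the curve is smooth.


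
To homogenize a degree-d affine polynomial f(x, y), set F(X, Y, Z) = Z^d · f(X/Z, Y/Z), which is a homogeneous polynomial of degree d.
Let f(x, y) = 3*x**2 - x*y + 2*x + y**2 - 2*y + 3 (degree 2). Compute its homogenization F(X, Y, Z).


F(X, Y, Z) = 3*X**2 - X*Y + 2*X*Z + Y**2 - 2*Y*Z + 3*Z**2

deg(f) = 2.
Substitute x = X/Z, y = Y/Z into f, then multiply by Z^2.
  monomial 3·x^2·y^0 ↦ 3·X^2·Y^0·Z^0.
  monomial -1·x^1·y^1 ↦ -1·X^1·Y^1·Z^0.
  monomial 2·x^1·y^0 ↦ 2·X^1·Y^0·Z^1.
  monomial 1·x^0·y^2 ↦ 1·X^0·Y^2·Z^0.
  monomial -2·x^0·y^1 ↦ -2·X^0·Y^1·Z^1.
  monomial 3·x^0·y^0 ↦ 3·X^0·Y^0·Z^2.
Collecting: F(X, Y, Z) = 3*X**2 - X*Y + 2*X*Z + Y**2 - 2*Y*Z + 3*Z**2.


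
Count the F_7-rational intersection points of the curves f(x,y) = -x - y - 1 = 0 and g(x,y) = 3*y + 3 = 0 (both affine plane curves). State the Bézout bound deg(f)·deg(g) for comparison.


Common zeros: {(0, 6)}; count = 1; Bézout bound = 1.

deg(f) = 1, deg(g) = 1, so Bézout bound = 1.
Scan x ∈ F_7. For each x, list the y ∈ F_7 with f(x, y) ≡ 0 and those with g(x, y) ≡ 0 (mod 7); the common zeros in that column are the intersection.
  x = 0: f ≡ 0 at y ∈ {6}; g ≡ 0 at y ∈ {6}; common: {6}.
  x = 1: f ≡ 0 at y ∈ {5}; g ≡ 0 at y ∈ {6}; common: ∅.
  x = 2: f ≡ 0 at y ∈ {4}; g ≡ 0 at y ∈ {6}; common: ∅.
  x = 3: f ≡ 0 at y ∈ {3}; g ≡ 0 at y ∈ {6}; common: ∅.
  x = 4: f ≡ 0 at y ∈ {2}; g ≡ 0 at y ∈ {6}; common: ∅.
  x = 5: f ≡ 0 at y ∈ {1}; g ≡ 0 at y ∈ {6}; common: ∅.
  x = 6: f ≡ 0 at y ∈ {0}; g ≡ 0 at y ∈ {6}; common: ∅.
Collecting: common zeros = {(0, 6)}, so the count is 1.
Comparison with the Bézout bound: 1 ≤ 1 = deg(f)·deg(g), as expected for curves with no common component (the bound is attained).


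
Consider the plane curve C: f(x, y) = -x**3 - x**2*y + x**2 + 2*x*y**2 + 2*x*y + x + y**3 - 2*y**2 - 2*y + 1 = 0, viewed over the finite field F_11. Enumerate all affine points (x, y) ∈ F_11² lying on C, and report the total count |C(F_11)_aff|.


Affine F_11-points: {(0, 5), (0, 9), (0, 10), (1, 8), (2, 1), (2, 2), (2, 6), (3, 2), (4, 4), (5, 2), (5, 6), (7, 0), (9, 0), (10, 3), (10, 6)}; count = 15.

For each of the 121 pairs (x, y) ∈ F_11², evaluate f(x, y) mod 11. Record the zeros.
  x = 0: [0↦1, 1↦9, 2↦8, 3↦4, 4↦3, 5↦0, 6↦1, 7↦1, 8↦6, 9↦0, 10↦0]  zeros at y ∈ {5, 9, 10}
  x = 1: [0↦2, 1↦2, 2↦8, 3↦4, 4↦7, 5↦1, 6↦3, 7↦8, 8↦0, 9↦7, 10↦2]  zeros at y ∈ {8}
  x = 2: [0↦10, 1↦0, 2↦0, 3↦5, 4↦10, 5↦10, 6↦0, 7↦8, 8↦7, 9↦3, 10↦2]  zeros at y ∈ {1, 2, 6}
  x = 3: [0↦8, 1↦8, 2↦0, 3↦1, 4↦6, 5↦10, 6↦8, 7↦6, 8↦10, 9↦4, 10↦5]  zeros at y ∈ {2}
  x = 4: [0↦1, 1↦9, 2↦2, 3↦8, 4↦0, 5↦6, 6↦10, 7↦7, 8↦3, 9↦4, 10↦5]  zeros at y ∈ {4}
  x = 5: [0↦5, 1↦8, 2↦0, 3↦9, 4↦8, 5↦3, 6↦0, 7↦5, 8↦2, 9↦8, 10↦7]  zeros at y ∈ {2, 6}
  x = 6: [0↦3, 1↦10, 2↦10, 3↦9, 4↦2, 5↦6, 6↦5, 7↦5, 8↦1, 9↦10, 10↦5]  zeros at y ∈ ∅
  x = 7: [0↦0, 1↦9, 2↦4, 3↦2, 4↦9, 5↦9, 6↦8, 7↦1, 8↦5, 9↦4, 10↦4]  zeros at y ∈ {0}
  x = 8: [0↦1, 1↦10, 2↦9, 3↦4, 4↦1, 5↦6, 6↦3, 7↦9, 8↦8, 9↦6, 10↦9]  zeros at y ∈ ∅
  x = 9: [0↦0, 1↦7, 2↦8, 3↦9, 4↦5, 5↦2, 6↦6, 7↦1, 8↦4, 9↦10, 10↦3]  zeros at y ∈ {0}
  x = 10: [0↦2, 1↦5, 2↦6, 3↦0, 4↦4, 5↦2, 6↦0, 7↦4, 8↦9, 9↦10, 10↦2]  zeros at y ∈ {3, 6}
Collecting zeros: affine points = {(0, 5), (0, 9), (0, 10), (1, 8), (2, 1), (2, 2), (2, 6), (3, 2), (4, 4), (5, 2), (5, 6), (7, 0), (9, 0), (10, 3), (10, 6)}.
Total count |C(F_11)_aff| = 15.


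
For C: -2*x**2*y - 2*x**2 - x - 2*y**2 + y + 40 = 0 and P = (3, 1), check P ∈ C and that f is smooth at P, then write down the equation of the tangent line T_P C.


Tangent line at P: -25*x - 21*y + 96 = 0.

Step 1: f(3, 1) = 0, so P lies on C.
Step 2: partial derivatives
  f_x(x, y) = -4*x*y - 4*x - 1, f_y(x, y) = -2*x**2 - 4*y + 1.
  f_x(P) = -25, f_y(P) = -21 (gradient nonzero, so P is smooth).
Step 3: tangent line at P: -25·(x − 3) + -21·(y − 1) = 0.
Expanding: -25*x - 21*y + 96 = 0.


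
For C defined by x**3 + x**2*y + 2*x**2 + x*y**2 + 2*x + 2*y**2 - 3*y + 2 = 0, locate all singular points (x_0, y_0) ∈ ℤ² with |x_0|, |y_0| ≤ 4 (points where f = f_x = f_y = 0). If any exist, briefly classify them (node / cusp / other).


Singular points: {(-1, 1)}; classification: cusp.

Compute partial derivatives:
  f_x = 3*x**2 + 2*x*y + 4*x + y**2 + 2.
  f_y = x**2 + 2*x*y + 4*y - 3.
Scan x_0 ∈ {−4, ..., 4}. For each x_0, f_y(x_0, y) is a polynomial in y; find its integer roots y ∈ {−4, ..., 4}, then test f_x and f at those candidates.
  x = -4: f_y(-4, y) = 13 - 4*y; no integer root y with |y| ≤ 4.
  x = -3: f_y(-3, y) = 6 - 2*y; vanishes at y ∈ {3}. (-3, 3): f_x = 8 ≠ 0.
  x = -2: f_y(-2, y) = 1; no integer root y with |y| ≤ 4.
  x = -1: f_y(-1, y) = 2*y - 2; vanishes at y ∈ {1}. (-1, 1): f_x = 0, f = 0 — SINGULAR.
  x = 0: f_y(0, y) = 4*y - 3; no integer root y with |y| ≤ 4.
  x = 1: f_y(1, y) = 6*y - 2; no integer root y with |y| ≤ 4.
  x = 2: f_y(2, y) = 8*y + 1; no integer root y with |y| ≤ 4.
  x = 3: f_y(3, y) = 10*y + 6; no integer root y with |y| ≤ 4.
  x = 4: f_y(4, y) = 12*y + 13; no integer root y with |y| ≤ 4.
Only singular point on the grid: (-1, 1).
Classify: substitute x = -1 + u, y = 1 + v and expand: f = u**3 + u**2*v + u*v**2 + v**2.
No constant or linear terms (consistent with a singular point). Quadratic part: v**2. Cubic part: u**3 + u**2*v + u*v**2.
The quadratic part v**2 is a perfect square, so there is a single (double) tangent line v = 0, i.e. y = 1. Restricting the cubic part to that line (v = 0) leaves u**3 ≠ 0, so f is not divisible by v and the branch is v² ≈ -u**3 to lowest order — this is a cusp.
Classification: cusp.


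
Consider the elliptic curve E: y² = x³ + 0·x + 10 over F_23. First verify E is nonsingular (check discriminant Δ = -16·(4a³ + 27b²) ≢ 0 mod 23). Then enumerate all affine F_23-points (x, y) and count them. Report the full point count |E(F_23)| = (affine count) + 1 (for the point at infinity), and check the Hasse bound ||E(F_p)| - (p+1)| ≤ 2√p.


Affine points = {(2, 8), (2, 15), (7, 10), (7, 13), (8, 4), (8, 19), (9, 7), (9, 16), (12, 6), (12, 17), (15, 2), (15, 21), (16, 9), (16, 14), (17, 1), (17, 22), (18, 0), (20, 11), (20, 12), (21, 5), (21, 18), (22, 3), (22, 20)}; affine count = 23; |E(F_23)| = 24.

Discriminant check: Δ ∝ 4a³ + 27b² = 4·0³ + 27·10² = 4·0 + 27·100 ≡ 9 (mod 23). Nonzero ⇒ E is nonsingular.
For each x ∈ F_23, compute rhs = x³ + 0·x + 10 mod 23, then count y ∈ F_23 with y² ≡ rhs.
  x = 0: rhs = 10, matching y values: none (0 points).
  x = 1: rhs = 11, matching y values: none (0 points).
  x = 2: rhs = 18, matching y values: 8, 15 (2 points).
  x = 3: rhs = 14, matching y values: none (0 points).
  x = 4: rhs = 5, matching y values: none (0 points).
  x = 5: rhs = 20, matching y values: none (0 points).
  x = 6: rhs = 19, matching y values: none (0 points).
  x = 7: rhs = 8, matching y values: 10, 13 (2 points).
  x = 8: rhs = 16, matching y values: 4, 19 (2 points).
  x = 9: rhs = 3, matching y values: 7, 16 (2 points).
  x = 10: rhs = 21, matching y values: none (0 points).
  x = 11: rhs = 7, matching y values: none (0 points).
  x = 12: rhs = 13, matching y values: 6, 17 (2 points).
  x = 13: rhs = 22, matching y values: none (0 points).
  x = 14: rhs = 17, matching y values: none (0 points).
  x = 15: rhs = 4, matching y values: 2, 21 (2 points).
  x = 16: rhs = 12, matching y values: 9, 14 (2 points).
  x = 17: rhs = 1, matching y values: 1, 22 (2 points).
  x = 18: rhs = 0, matching y values: 0 (1 points).
  x = 19: rhs = 15, matching y values: none (0 points).
  x = 20: rhs = 6, matching y values: 11, 12 (2 points).
  x = 21: rhs = 2, matching y values: 5, 18 (2 points).
  x = 22: rhs = 9, matching y values: 3, 20 (2 points).
Total affine count: 23.
Full point count |E(F_23)| = 23 + 1 = 24.
Hasse bound: |24 − (23+1)| = |0| = 0 ≤ 2√23 ≈ 9.5917 ✓.


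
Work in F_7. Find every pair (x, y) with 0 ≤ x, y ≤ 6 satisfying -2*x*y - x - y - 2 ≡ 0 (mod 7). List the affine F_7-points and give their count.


Affine F_7-points: {(0, 5), (1, 6), (2, 2), (4, 4), (5, 0), (6, 1)}; count = 6.

For each of the 49 pairs (x, y) ∈ F_7², evaluate f(x, y) mod 7. Record the zeros.
  x = 0: [0↦5, 1↦4, 2↦3, 3↦2, 4↦1, 5↦0, 6↦6]  zeros at y ∈ {5}
  x = 1: [0↦4, 1↦1, 2↦5, 3↦2, 4↦6, 5↦3, 6↦0]  zeros at y ∈ {6}
  x = 2: [0↦3, 1↦5, 2↦0, 3↦2, 4↦4, 5↦6, 6↦1]  zeros at y ∈ {2}
  x = 3: [0↦2, 1↦2, 2↦2, 3↦2, 4↦2, 5↦2, 6↦2]  zeros at y ∈ ∅
  x = 4: [0↦1, 1↦6, 2↦4, 3↦2, 4↦0, 5↦5, 6↦3]  zeros at y ∈ {4}
  x = 5: [0↦0, 1↦3, 2↦6, 3↦2, 4↦5, 5↦1, 6↦4]  zeros at y ∈ {0}
  x = 6: [0↦6, 1↦0, 2↦1, 3↦2, 4↦3, 5↦4, 6↦5]  zeros at y ∈ {1}
Collecting zeros: affine points = {(0, 5), (1, 6), (2, 2), (4, 4), (5, 0), (6, 1)}.
Total count |C(F_7)_aff| = 6.


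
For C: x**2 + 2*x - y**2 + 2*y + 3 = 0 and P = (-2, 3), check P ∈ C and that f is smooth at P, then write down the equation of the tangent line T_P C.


Tangent line at P: -2*x - 4*y + 8 = 0.

Step 1: f(-2, 3) = 0, so P lies on C.
Step 2: partial derivatives
  f_x(x, y) = 2*x + 2, f_y(x, y) = 2 - 2*y.
  f_x(P) = -2, f_y(P) = -4 (gradient nonzero, so P is smooth).
Step 3: tangent line at P: -2·(x − -2) + -4·(y − 3) = 0.
Expanding: -2*x - 4*y + 8 = 0.


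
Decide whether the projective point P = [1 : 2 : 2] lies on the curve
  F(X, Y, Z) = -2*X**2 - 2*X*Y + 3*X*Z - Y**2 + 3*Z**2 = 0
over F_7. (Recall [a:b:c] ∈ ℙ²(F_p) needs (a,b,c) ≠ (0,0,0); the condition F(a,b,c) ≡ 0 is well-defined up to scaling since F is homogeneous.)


F(1,2,2) ≡ 1 (mod 7); P is NOT on the curve.

Evaluate F(1, 2, 2) term-by-term (mod 7).
  -2*X**2 ↦ -2·1·1·1 = -2
  -2*X*Y ↦ -2·1·2·1 = -4
  3*X*Z ↦ 3·1·1·2 = 6
  -Y**2 ↦ -1·1·4·1 = -4
  3*Z**2 ↦ 3·1·1·4 = 12
Sum: F(1, 2, 2) = (-2) + (-4) + (6) + (-4) + (12) = 8.
Reducing mod 7: 8 ≡ 1 (mod 7).
Since F(a, b, c) ≡ 1 ≠ 0 (mod 7), P does NOT lie on the curve.


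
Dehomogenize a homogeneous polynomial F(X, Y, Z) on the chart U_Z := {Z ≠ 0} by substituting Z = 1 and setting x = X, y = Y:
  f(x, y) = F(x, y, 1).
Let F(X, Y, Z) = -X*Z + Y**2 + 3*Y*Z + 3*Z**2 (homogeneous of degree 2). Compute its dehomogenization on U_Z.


f(x, y) = -x + y**2 + 3*y + 3

On U_Z we set Z = 1. Each monomial c·X^i·Y^j·Z^k in F becomes c·x^i·y^j·1^k = c·x^i·y^j.
Substituting Z = 1: F(X, Y, 1) = -x + y**2 + 3*y + 3.
Note: deg(f) ≤ deg(F) = 2; strict inequality happens when F is divisible by Z (lost terms).


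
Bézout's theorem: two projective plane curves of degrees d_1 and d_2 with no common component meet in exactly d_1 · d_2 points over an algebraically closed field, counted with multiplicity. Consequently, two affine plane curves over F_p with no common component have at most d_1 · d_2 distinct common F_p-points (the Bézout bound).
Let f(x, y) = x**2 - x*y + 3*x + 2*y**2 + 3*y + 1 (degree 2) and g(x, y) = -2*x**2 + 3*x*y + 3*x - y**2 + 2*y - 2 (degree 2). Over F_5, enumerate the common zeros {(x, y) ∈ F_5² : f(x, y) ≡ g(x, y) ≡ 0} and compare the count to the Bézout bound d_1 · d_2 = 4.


Common zeros: {(0, 4)}; count = 1; Bézout bound = 4.

deg(f) = 2, deg(g) = 2, so Bézout bound = 4.
Scan x ∈ F_5. For each x, list the y ∈ F_5 with f(x, y) ≡ 0 and those with g(x, y) ≡ 0 (mod 5); the common zeros in that column are the intersection.
  x = 0: f ≡ 0 at y ∈ {2, 4}; g ≡ 0 at y ∈ {3, 4}; common: {4}.
  x = 1: f ≡ 0 at y ∈ {0, 4}; g ≡ 0 at y ∈ {2, 3}; common: ∅.
  x = 2: f ≡ 0 at y ∈ ∅; g ≡ 0 at y ∈ ∅; common: ∅.
  x = 3: f ≡ 0 at y ∈ ∅; g ≡ 0 at y ∈ ∅; common: ∅.
  x = 4: f ≡ 0 at y ∈ {1, 2}; g ≡ 0 at y ∈ ∅; common: ∅.
Collecting: common zeros = {(0, 4)}, so the count is 1.
Comparison with the Bézout bound: 1 ≤ 4 = deg(f)·deg(g), as expected for curves with no common component (the affine F_5-count falls short of the bound because intersections may lie at infinity, over extension fields, or carry multiplicity).
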